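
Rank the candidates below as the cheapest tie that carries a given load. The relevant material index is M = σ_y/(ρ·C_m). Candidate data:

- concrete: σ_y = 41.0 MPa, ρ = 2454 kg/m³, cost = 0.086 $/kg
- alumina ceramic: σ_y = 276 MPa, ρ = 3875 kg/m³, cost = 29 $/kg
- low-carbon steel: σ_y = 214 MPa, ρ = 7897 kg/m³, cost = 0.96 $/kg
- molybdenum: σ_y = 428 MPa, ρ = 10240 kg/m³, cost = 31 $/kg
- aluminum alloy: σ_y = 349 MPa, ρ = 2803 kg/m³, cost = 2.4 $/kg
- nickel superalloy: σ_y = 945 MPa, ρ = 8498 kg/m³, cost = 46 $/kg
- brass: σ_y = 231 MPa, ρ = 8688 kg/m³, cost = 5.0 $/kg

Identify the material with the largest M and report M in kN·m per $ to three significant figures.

Evaluate M for each candidate:
  concrete: M = 194 kN·m per $
  aluminum alloy: M = 51.9 kN·m per $
  low-carbon steel: M = 28.2 kN·m per $
  brass: M = 5.32 kN·m per $
  alumina ceramic: M = 2.46 kN·m per $
  nickel superalloy: M = 2.42 kN·m per $
  molybdenum: M = 1.35 kN·m per $
The maximum is for concrete.

concrete, M = 194 kN·m per $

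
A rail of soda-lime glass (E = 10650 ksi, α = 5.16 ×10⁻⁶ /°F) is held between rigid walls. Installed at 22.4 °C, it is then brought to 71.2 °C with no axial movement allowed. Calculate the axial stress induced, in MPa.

E = 10650 ksi = 73.43 GPa.
α = 5.16×10⁻⁶/°F × 9/5 = 9.29×10⁻⁶/K.
ΔT = 48.80 K. Constrained thermal stress σ = E·α·ΔT = 73.43×10³ MPa × 9.29×10⁻⁶ × 48.80 = 33.3 MPa (compressive).

33.3 MPa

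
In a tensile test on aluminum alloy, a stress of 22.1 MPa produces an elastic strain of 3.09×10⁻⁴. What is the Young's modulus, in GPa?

71.5 GPa

E = σ/ε = 22.1 MPa / 3.09×10⁻⁴ = 71520 MPa = 71.5 GPa.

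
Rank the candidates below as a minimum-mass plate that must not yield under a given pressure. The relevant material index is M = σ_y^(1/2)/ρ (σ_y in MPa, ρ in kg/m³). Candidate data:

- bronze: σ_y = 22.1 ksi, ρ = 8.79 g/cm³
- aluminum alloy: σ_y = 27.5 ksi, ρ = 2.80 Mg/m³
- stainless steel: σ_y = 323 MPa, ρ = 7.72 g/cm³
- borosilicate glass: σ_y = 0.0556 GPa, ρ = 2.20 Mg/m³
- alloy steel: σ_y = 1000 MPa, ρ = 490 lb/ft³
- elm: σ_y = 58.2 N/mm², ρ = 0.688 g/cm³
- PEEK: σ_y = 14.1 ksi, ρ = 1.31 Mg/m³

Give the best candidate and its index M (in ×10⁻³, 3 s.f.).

elm, M = 11.1×10⁻³

Putting every candidate on a common basis:
  bronze: σ_y = 152.4 MPa, ρ = 8790 kg/m³
  aluminum alloy: σ_y = 189.6 MPa, ρ = 2800 kg/m³
  stainless steel: σ_y = 323.0 MPa, ρ = 7720 kg/m³
  borosilicate glass: σ_y = 55.60 MPa, ρ = 2200 kg/m³
  alloy steel: σ_y = 1000 MPa, ρ = 7849 kg/m³
  elm: σ_y = 58.20 MPa, ρ = 688.0 kg/m³
  PEEK: σ_y = 97.22 MPa, ρ = 1310 kg/m³
  elm: M = 11.1×10⁻³
  PEEK: M = 7.53×10⁻³
  aluminum alloy: M = 4.92×10⁻³
  alloy steel: M = 4.03×10⁻³
  borosilicate glass: M = 3.39×10⁻³
  stainless steel: M = 2.33×10⁻³
  bronze: M = 1.40×10⁻³
Elm ranks first.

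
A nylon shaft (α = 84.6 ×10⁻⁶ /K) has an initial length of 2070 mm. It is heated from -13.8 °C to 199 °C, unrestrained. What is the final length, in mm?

2107.3 mm

ΔT = 199 − (-13.8) = 212.8 K.
ΔL = α·L₀·ΔT = 84.6×10⁻⁶ × 2070 mm × 212.8 K = 37.3 mm.
L = L₀ + ΔL = 2070 + 37.3 = 2107.3 mm.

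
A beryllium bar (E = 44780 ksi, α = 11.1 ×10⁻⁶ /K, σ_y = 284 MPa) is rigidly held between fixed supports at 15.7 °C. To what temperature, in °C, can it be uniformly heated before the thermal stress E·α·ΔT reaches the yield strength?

98.6 °C

E = 44780 ksi = 308.7 GPa.
E·α·ΔT = 284.0 MPa ⇒ ΔT = 284.0 / (308.7×10³ × 11.1×10⁻⁶) = 82.87 K.
T = 15.7 + 82.87 = 98.57 °C.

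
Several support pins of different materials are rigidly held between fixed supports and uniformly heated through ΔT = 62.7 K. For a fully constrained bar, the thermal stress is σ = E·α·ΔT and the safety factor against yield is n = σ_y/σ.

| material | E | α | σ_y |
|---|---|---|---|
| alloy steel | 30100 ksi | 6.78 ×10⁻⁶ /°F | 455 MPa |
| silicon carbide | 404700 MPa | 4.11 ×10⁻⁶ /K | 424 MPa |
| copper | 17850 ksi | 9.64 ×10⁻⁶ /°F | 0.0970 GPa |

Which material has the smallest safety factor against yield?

copper

Per material, after unit conversion:
  alloy steel: E = 207.5, α = 12.2, σ_y = 455.0 → σ = 159 MPa, n = 2.87
  silicon carbide: E = 404.7, α = 4.11, σ_y = 424.0 → σ = 104 MPa, n = 4.07
  copper: E = 123.1, α = 17.4, σ_y = 97.00 → σ = 134 MPa, n = 0.724
The minimum is copper at n = 0.724.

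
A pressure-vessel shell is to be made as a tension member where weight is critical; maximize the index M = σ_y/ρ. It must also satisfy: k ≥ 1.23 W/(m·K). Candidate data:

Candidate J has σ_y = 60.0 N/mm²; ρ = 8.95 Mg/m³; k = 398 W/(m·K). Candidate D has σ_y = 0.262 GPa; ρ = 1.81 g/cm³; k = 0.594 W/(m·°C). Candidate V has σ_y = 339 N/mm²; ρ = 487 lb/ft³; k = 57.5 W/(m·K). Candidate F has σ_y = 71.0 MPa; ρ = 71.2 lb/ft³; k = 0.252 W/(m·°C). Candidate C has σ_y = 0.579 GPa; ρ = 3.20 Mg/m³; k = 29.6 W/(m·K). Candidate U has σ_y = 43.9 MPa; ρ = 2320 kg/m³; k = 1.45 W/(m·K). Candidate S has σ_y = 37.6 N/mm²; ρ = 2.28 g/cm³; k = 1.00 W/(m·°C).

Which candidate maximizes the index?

Screen on constraints: k ≥ 1.23 W/(m·K). Survivors: candidate J, candidate V, candidate C, candidate U.
Putting every candidate on a common basis:
  candidate J: σ_y = 60.00 MPa, ρ = 8950 kg/m³
  candidate V: σ_y = 339.0 MPa, ρ = 7801 kg/m³
  candidate C: σ_y = 579.0 MPa, ρ = 3200 kg/m³
  candidate U: σ_y = 43.90 MPa, ρ = 2320 kg/m³
  candidate C: M = 181 kN·m/kg
  candidate V: M = 43.5 kN·m/kg
  candidate U: M = 18.9 kN·m/kg
  candidate J: M = 6.70 kN·m/kg
Highest index: candidate C.

candidate C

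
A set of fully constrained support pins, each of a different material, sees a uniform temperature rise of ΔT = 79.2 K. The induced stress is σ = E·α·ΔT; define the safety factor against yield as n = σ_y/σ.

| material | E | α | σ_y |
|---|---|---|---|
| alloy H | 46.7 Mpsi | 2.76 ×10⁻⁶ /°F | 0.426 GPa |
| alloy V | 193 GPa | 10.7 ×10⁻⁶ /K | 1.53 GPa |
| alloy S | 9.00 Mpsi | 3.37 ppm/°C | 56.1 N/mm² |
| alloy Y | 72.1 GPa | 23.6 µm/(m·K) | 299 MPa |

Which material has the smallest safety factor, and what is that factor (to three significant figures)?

Per material, after unit conversion:
  alloy H: E = 322.0, α = 4.97, σ_y = 426.0 → σ = 127 MPa, n = 3.36
  alloy V: E = 193.0, α = 10.7, σ_y = 1530 → σ = 164 MPa, n = 9.35
  alloy S: E = 62.05, α = 3.37, σ_y = 56.10 → σ = 16.6 MPa, n = 3.39
  alloy Y: E = 72.10, α = 23.6, σ_y = 299.0 → σ = 135 MPa, n = 2.22
Alloy Y has the lowest safety factor, n = 2.22.

alloy Y, n = 2.22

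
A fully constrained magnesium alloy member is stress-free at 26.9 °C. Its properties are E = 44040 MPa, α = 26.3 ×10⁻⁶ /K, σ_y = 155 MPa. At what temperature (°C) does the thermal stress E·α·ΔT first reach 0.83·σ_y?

138 °C

E = 44040 MPa = 44.04 GPa.
E·α·ΔT = 128.7 MPa ⇒ ΔT = 128.7 / (44.04×10³ × 26.3×10⁻⁶) = 111.1 K.
T = 26.9 + 111.1 = 138.0 °C.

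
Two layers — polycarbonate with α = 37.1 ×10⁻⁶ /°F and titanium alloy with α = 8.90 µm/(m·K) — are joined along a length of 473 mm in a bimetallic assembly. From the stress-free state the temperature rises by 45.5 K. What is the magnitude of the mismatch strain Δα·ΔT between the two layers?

polycarbonate: α = 37.1×10⁻⁶/°F × 9/5 = 66.8×10⁻⁶/K.
Δα = |66.8 − 8.90|×10⁻⁶/K = 57.9×10⁻⁶/K.
Mismatch strain = Δα·ΔT = 57.9×10⁻⁶ × 45.5 = 2.63×10⁻³.

2.63×10⁻³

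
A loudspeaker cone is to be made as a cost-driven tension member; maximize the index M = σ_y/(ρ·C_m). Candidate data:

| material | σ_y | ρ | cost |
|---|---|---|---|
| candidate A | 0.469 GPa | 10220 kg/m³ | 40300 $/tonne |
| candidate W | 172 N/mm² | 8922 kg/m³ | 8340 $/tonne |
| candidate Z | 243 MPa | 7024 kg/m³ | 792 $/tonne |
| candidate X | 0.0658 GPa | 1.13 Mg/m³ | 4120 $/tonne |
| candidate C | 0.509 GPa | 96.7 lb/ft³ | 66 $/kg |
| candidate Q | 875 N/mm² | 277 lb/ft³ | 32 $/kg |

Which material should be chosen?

candidate Z

Putting every candidate on a common basis:
  candidate A: σ_y = 469.0 MPa, ρ = 10220 kg/m³, cost = 40.30 $/kg
  candidate W: σ_y = 172.0 MPa, ρ = 8922 kg/m³, cost = 8.340 $/kg
  candidate Z: σ_y = 243.0 MPa, ρ = 7024 kg/m³, cost = 0.7920 $/kg
  candidate X: σ_y = 65.80 MPa, ρ = 1130 kg/m³, cost = 4.120 $/kg
  candidate C: σ_y = 509.0 MPa, ρ = 1549 kg/m³, cost = 66.00 $/kg
  candidate Q: σ_y = 875.0 MPa, ρ = 4437 kg/m³, cost = 32.00 $/kg
  candidate Z: M = 43.7 kN·m per $
  candidate X: M = 14.1 kN·m per $
  candidate Q: M = 6.16 kN·m per $
  candidate C: M = 4.98 kN·m per $
  candidate W: M = 2.31 kN·m per $
  candidate A: M = 1.14 kN·m per $
The maximum is for candidate Z.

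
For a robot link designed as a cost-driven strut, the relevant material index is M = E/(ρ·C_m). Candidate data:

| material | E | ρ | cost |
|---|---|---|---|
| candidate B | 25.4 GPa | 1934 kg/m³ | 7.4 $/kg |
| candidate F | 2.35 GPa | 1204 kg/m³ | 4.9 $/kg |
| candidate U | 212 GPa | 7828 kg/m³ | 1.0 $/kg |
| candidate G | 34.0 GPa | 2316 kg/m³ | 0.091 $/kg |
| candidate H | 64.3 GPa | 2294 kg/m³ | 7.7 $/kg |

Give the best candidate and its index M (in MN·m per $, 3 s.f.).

Evaluate M for each candidate:
  candidate G: M = 161 MN·m per $
  candidate U: M = 27.1 MN·m per $
  candidate H: M = 3.64 MN·m per $
  candidate B: M = 1.77 MN·m per $
  candidate F: M = 0.398 MN·m per $
Highest index: candidate G.

candidate G, M = 161 MN·m per $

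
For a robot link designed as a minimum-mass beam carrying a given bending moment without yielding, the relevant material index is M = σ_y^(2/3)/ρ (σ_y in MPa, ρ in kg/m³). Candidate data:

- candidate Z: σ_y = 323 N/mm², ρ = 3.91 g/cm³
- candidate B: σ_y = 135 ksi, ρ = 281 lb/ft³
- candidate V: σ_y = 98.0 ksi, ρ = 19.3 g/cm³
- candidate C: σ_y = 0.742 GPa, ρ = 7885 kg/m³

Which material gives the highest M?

candidate B

After converting to SI:
  candidate Z: σ_y = 323.0 MPa, ρ = 3910 kg/m³
  candidate B: σ_y = 930.8 MPa, ρ = 4501 kg/m³
  candidate V: σ_y = 675.7 MPa, ρ = 19300 kg/m³
  candidate C: σ_y = 742.0 MPa, ρ = 7885 kg/m³
  candidate B: M = 21.2×10⁻³
  candidate Z: M = 12.0×10⁻³
  candidate C: M = 10.4×10⁻³
  candidate V: M = 3.99×10⁻³
The maximum is for candidate B.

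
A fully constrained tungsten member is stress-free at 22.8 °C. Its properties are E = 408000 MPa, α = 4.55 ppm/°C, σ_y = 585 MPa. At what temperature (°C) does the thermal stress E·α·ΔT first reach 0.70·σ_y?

E = 408000 MPa = 408.0 GPa.
E·α·ΔT = 409.5 MPa ⇒ ΔT = 409.5 / (408.0×10³ × 4.55×10⁻⁶) = 220.6 K.
T = 22.8 + 220.6 = 243.4 °C.

243 °C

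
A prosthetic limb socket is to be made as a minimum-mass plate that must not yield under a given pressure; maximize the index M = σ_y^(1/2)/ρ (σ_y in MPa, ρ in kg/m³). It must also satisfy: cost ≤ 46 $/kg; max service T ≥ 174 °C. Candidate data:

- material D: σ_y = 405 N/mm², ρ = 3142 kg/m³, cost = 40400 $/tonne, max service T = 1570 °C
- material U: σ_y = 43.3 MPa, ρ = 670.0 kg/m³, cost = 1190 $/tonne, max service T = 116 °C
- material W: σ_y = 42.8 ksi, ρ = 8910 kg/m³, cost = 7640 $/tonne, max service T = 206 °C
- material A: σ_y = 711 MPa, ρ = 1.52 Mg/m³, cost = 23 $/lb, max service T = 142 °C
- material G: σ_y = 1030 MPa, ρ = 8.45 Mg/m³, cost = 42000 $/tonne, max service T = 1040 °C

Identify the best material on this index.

Screen on constraints: cost ≤ 46 $/kg; max service T ≥ 174 °C. Survivors: material D, material W, material G.
Normalizing units and computing the index:
  material D: σ_y = 405.0 MPa, ρ = 3142 kg/m³
  material W: σ_y = 295.1 MPa, ρ = 8910 kg/m³
  material G: σ_y = 1030 MPa, ρ = 8450 kg/m³
  material D: M = 6.41×10⁻³
  material G: M = 3.80×10⁻³
  material W: M = 1.93×10⁻³
The maximum is for material D.

material D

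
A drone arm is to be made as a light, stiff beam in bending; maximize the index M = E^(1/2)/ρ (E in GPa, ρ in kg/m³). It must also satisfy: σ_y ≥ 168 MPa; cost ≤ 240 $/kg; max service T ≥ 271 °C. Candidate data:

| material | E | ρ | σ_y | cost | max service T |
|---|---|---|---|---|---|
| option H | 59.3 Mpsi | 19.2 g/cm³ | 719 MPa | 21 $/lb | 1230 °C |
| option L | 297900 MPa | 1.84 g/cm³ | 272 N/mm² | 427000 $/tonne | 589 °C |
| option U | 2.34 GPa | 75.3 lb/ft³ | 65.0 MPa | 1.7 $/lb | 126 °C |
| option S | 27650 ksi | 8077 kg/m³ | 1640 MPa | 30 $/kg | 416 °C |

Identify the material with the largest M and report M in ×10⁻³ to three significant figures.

Screen on constraints: σ_y ≥ 168 MPa; cost ≤ 240 $/kg; max service T ≥ 271 °C. Survivors: option H, option S.
Putting every candidate on a common basis:
  option H: E = 408.9 GPa, ρ = 19200 kg/m³
  option S: E = 190.6 GPa, ρ = 8077 kg/m³
  option S: M = 1.71×10⁻³
  option H: M = 1.05×10⁻³
Highest index: option S.

option S, M = 1.71×10⁻³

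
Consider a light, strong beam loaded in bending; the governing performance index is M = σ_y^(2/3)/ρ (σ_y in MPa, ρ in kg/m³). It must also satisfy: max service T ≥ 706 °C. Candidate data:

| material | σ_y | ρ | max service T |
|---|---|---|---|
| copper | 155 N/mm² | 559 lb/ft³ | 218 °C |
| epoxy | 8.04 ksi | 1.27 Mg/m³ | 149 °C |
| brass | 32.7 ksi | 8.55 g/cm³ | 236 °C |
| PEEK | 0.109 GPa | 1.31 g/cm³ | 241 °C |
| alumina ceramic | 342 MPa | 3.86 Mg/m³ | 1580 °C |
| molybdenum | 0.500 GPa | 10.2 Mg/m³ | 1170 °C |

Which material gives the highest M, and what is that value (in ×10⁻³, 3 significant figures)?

Screen on constraints: max service T ≥ 706 °C. Survivors: alumina ceramic, molybdenum.
Putting every candidate on a common basis:
  alumina ceramic: σ_y = 342.0 MPa, ρ = 3860 kg/m³
  molybdenum: σ_y = 500.0 MPa, ρ = 10200 kg/m³
  alumina ceramic: M = 12.7×10⁻³
  molybdenum: M = 6.18×10⁻³
The maximum is for alumina ceramic.

alumina ceramic, M = 12.7×10⁻³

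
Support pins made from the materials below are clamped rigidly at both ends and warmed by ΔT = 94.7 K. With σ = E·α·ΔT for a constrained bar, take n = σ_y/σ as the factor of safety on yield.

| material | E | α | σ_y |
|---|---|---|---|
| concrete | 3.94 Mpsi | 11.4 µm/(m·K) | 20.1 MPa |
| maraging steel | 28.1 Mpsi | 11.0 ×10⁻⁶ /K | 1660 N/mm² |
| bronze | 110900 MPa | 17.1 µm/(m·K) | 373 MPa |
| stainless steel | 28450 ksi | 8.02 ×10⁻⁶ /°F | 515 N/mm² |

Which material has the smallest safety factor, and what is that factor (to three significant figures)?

With everything in SI (GPa, ×10⁻⁶/K, MPa):
  concrete: E = 27.17, α = 11.4, σ_y = 20.10 → σ = 29.3 MPa, n = 0.685
  maraging steel: E = 193.7, α = 11.0, σ_y = 1660 → σ = 202 MPa, n = 8.23
  bronze: E = 110.9, α = 17.1, σ_y = 373.0 → σ = 180 MPa, n = 2.08
  stainless steel: E = 196.2, α = 14.4, σ_y = 515.0 → σ = 268 MPa, n = 1.92
Smallest n: concrete with n = 0.685.

concrete, n = 0.685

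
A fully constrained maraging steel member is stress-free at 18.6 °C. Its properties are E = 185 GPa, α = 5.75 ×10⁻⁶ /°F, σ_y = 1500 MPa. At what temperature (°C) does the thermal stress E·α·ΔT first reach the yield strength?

802 °C

α = 5.75×10⁻⁶/°F × 9/5 = 10.3×10⁻⁶/K.
E·α·ΔT = 1500 MPa ⇒ ΔT = 1500 / (185.0×10³ × 10.3×10⁻⁶) = 783.4 K.
T = 18.6 + 783.4 = 802.0 °C.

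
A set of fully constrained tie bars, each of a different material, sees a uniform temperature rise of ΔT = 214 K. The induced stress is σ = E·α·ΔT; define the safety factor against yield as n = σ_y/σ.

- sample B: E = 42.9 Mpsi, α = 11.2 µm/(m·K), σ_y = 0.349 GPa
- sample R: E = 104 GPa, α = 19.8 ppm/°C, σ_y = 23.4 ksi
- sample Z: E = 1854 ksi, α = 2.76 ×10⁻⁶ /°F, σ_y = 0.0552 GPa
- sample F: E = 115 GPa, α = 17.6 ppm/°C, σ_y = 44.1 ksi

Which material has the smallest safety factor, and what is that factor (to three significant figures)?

Converting E to GPa, α to ×10⁻⁶/K, σ_y to MPa, then σ and n for each:
  sample B: E = 295.8, α = 11.2, σ_y = 349.0 → σ = 709 MPa, n = 0.492
  sample R: E = 104.0, α = 19.8, σ_y = 161.3 → σ = 441 MPa, n = 0.366
  sample Z: E = 12.78, α = 4.97, σ_y = 55.20 → σ = 13.6 MPa, n = 4.06
  sample F: E = 115.0, α = 17.6, σ_y = 304.1 → σ = 433 MPa, n = 0.702
Smallest n: sample R with n = 0.366.

sample R, n = 0.366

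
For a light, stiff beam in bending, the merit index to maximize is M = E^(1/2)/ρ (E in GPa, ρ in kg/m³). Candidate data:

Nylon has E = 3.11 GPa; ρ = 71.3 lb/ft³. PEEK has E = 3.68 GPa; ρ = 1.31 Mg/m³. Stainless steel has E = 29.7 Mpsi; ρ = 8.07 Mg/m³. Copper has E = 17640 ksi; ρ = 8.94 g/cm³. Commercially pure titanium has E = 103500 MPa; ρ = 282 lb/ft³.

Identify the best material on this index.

commercially pure titanium

After converting to SI:
  nylon: E = 3.110 GPa, ρ = 1142 kg/m³
  PEEK: E = 3.680 GPa, ρ = 1310 kg/m³
  stainless steel: E = 204.8 GPa, ρ = 8070 kg/m³
  copper: E = 121.6 GPa, ρ = 8940 kg/m³
  commercially pure titanium: E = 103.5 GPa, ρ = 4517 kg/m³
  commercially pure titanium: M = 2.25×10⁻³
  stainless steel: M = 1.77×10⁻³
  nylon: M = 1.54×10⁻³
  PEEK: M = 1.46×10⁻³
  copper: M = 1.23×10⁻³
The maximum is for commercially pure titanium.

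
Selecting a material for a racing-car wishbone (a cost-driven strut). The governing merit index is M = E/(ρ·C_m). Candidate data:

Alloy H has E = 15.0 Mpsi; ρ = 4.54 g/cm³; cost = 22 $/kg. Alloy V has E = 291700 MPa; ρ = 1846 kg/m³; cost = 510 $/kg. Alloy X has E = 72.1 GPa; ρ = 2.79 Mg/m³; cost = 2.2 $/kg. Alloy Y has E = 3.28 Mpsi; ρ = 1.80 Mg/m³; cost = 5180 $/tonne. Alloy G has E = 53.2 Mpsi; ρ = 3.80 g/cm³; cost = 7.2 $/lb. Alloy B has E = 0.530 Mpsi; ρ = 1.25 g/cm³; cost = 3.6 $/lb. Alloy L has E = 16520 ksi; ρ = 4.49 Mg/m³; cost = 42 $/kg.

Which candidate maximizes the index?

alloy X

Convert each candidate to consistent units, then evaluate M:
  alloy H: E = 103.4 GPa, ρ = 4540 kg/m³, cost = 22.00 $/kg
  alloy V: E = 291.7 GPa, ρ = 1846 kg/m³, cost = 510.0 $/kg
  alloy X: E = 72.10 GPa, ρ = 2790 kg/m³, cost = 2.200 $/kg
  alloy Y: E = 22.61 GPa, ρ = 1800 kg/m³, cost = 5.180 $/kg
  alloy G: E = 366.8 GPa, ρ = 3800 kg/m³, cost = 15.87 $/kg
  alloy B: E = 3.654 GPa, ρ = 1250 kg/m³, cost = 7.937 $/kg
  alloy L: E = 113.9 GPa, ρ = 4490 kg/m³, cost = 42.00 $/kg
  alloy X: M = 11.7 MN·m per $
  alloy G: M = 6.08 MN·m per $
  alloy Y: M = 2.43 MN·m per $
  alloy H: M = 1.04 MN·m per $
  alloy L: M = 0.604 MN·m per $
  alloy B: M = 0.368 MN·m per $
  alloy V: M = 0.310 MN·m per $
The maximum is for alloy X.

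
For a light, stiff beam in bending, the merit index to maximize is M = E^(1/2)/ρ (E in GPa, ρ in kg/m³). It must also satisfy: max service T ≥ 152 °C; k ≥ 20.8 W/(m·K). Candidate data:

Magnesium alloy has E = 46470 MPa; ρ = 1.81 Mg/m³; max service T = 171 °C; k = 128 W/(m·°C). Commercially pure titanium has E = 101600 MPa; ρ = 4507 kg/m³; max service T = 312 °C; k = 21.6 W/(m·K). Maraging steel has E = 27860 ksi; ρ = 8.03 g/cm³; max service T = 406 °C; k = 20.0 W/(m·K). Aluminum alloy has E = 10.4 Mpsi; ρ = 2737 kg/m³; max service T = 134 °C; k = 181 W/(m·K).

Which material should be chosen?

Screen on constraints: max service T ≥ 152 °C; k ≥ 20.8 W/(m·K). Survivors: magnesium alloy, commercially pure titanium.
Normalizing units and computing the index:
  magnesium alloy: E = 46.47 GPa, ρ = 1810 kg/m³
  commercially pure titanium: E = 101.6 GPa, ρ = 4507 kg/m³
  magnesium alloy: M = 3.77×10⁻³
  commercially pure titanium: M = 2.24×10⁻³
The maximum is for magnesium alloy.

magnesium alloy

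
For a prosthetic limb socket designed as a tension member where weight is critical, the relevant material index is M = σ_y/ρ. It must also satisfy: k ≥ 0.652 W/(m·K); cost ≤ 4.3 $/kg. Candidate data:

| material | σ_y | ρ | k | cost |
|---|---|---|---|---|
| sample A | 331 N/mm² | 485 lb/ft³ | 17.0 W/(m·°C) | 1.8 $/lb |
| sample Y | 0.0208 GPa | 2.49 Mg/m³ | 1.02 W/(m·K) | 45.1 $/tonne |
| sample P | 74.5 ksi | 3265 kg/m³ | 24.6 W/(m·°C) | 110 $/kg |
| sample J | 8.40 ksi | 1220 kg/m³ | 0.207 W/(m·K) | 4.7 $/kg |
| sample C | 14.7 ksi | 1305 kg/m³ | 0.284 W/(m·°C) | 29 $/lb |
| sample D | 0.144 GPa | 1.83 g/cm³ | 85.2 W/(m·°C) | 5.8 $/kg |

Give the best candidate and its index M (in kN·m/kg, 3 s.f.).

Screen on constraints: k ≥ 0.652 W/(m·K); cost ≤ 4.3 $/kg. Survivors: sample A, sample Y.
Normalizing units and computing the index:
  sample A: σ_y = 331.0 MPa, ρ = 7769 kg/m³
  sample Y: σ_y = 20.80 MPa, ρ = 2490 kg/m³
  sample A: M = 42.6 kN·m/kg
  sample Y: M = 8.35 kN·m/kg
Highest index: sample A.

sample A, M = 42.6 kN·m/kg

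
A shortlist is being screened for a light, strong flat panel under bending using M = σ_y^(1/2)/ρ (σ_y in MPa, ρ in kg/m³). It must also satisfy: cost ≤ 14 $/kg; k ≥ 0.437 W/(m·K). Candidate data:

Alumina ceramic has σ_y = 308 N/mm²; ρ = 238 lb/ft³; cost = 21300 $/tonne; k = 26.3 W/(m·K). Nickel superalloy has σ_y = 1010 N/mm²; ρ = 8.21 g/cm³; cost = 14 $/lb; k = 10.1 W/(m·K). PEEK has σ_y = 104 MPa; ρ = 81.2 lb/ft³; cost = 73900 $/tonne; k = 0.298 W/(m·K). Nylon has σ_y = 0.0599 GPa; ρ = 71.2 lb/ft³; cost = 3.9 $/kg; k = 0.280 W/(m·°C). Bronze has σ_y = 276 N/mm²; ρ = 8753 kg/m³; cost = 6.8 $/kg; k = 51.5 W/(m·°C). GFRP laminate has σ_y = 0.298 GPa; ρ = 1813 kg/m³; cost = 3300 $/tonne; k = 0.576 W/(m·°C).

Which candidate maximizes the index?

Screen on constraints: cost ≤ 14 $/kg; k ≥ 0.437 W/(m·K). Survivors: bronze, GFRP laminate.
Convert each candidate to consistent units, then evaluate M:
  bronze: σ_y = 276.0 MPa, ρ = 8753 kg/m³
  GFRP laminate: σ_y = 298.0 MPa, ρ = 1813 kg/m³
  GFRP laminate: M = 9.52×10⁻³
  bronze: M = 1.90×10⁻³
Highest index: GFRP laminate.

GFRP laminate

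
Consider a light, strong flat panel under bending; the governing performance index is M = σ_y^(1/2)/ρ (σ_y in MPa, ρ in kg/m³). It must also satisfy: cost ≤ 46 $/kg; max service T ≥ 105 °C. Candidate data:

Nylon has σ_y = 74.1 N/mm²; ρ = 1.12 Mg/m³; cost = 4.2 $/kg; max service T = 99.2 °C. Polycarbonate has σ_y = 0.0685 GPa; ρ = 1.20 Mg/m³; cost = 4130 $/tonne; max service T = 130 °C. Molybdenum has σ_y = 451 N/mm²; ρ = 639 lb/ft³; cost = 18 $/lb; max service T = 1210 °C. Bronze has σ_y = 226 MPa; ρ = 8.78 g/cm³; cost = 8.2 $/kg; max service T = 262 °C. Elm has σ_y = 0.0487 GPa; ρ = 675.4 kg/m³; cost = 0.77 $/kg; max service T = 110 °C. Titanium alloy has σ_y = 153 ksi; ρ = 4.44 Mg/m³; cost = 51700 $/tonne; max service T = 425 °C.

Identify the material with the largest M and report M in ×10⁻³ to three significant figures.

elm, M = 10.3×10⁻³

Screen on constraints: cost ≤ 46 $/kg; max service T ≥ 105 °C. Survivors: polycarbonate, molybdenum, bronze, elm.
After converting to SI:
  polycarbonate: σ_y = 68.50 MPa, ρ = 1200 kg/m³
  molybdenum: σ_y = 451.0 MPa, ρ = 10240 kg/m³
  bronze: σ_y = 226.0 MPa, ρ = 8780 kg/m³
  elm: σ_y = 48.70 MPa, ρ = 675.4 kg/m³
  elm: M = 10.3×10⁻³
  polycarbonate: M = 6.90×10⁻³
  molybdenum: M = 2.07×10⁻³
  bronze: M = 1.71×10⁻³
The maximum is for elm.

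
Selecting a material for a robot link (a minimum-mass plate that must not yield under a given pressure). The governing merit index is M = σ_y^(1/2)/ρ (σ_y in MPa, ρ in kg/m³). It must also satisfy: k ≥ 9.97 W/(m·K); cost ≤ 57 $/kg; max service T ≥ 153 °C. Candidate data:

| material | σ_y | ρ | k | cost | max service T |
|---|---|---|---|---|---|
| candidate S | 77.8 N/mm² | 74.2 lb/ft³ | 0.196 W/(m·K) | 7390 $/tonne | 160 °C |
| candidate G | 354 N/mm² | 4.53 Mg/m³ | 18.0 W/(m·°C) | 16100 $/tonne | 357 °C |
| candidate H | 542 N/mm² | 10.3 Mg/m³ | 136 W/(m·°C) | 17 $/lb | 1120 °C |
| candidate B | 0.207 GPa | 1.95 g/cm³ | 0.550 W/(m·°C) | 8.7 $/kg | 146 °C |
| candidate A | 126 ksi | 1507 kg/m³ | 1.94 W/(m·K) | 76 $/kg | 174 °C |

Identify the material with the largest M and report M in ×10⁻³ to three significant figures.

candidate G, M = 4.15×10⁻³

Screen on constraints: k ≥ 9.97 W/(m·K); cost ≤ 57 $/kg; max service T ≥ 153 °C. Survivors: candidate G, candidate H.
Normalizing units and computing the index:
  candidate G: σ_y = 354.0 MPa, ρ = 4530 kg/m³
  candidate H: σ_y = 542.0 MPa, ρ = 10300 kg/m³
  candidate G: M = 4.15×10⁻³
  candidate H: M = 2.26×10⁻³
The maximum is for candidate G.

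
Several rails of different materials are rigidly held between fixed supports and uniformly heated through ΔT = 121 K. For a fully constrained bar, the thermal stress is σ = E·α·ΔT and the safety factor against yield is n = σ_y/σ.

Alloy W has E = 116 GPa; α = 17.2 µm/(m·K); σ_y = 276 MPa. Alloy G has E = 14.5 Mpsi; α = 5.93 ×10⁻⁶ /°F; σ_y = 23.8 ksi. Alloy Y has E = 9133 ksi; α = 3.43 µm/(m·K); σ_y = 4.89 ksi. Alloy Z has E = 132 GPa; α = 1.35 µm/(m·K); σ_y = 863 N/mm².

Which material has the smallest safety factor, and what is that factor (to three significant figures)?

With everything in SI (GPa, ×10⁻⁶/K, MPa):
  alloy W: E = 116.0, α = 17.2, σ_y = 276.0 → σ = 241 MPa, n = 1.14
  alloy G: E = 99.97, α = 10.7, σ_y = 164.1 → σ = 129 MPa, n = 1.27
  alloy Y: E = 62.97, α = 3.43, σ_y = 33.72 → σ = 26.1 MPa, n = 1.29
  alloy Z: E = 132.0, α = 1.35, σ_y = 863.0 → σ = 21.6 MPa, n = 40.0
Alloy W has the lowest safety factor, n = 1.14.

alloy W, n = 1.14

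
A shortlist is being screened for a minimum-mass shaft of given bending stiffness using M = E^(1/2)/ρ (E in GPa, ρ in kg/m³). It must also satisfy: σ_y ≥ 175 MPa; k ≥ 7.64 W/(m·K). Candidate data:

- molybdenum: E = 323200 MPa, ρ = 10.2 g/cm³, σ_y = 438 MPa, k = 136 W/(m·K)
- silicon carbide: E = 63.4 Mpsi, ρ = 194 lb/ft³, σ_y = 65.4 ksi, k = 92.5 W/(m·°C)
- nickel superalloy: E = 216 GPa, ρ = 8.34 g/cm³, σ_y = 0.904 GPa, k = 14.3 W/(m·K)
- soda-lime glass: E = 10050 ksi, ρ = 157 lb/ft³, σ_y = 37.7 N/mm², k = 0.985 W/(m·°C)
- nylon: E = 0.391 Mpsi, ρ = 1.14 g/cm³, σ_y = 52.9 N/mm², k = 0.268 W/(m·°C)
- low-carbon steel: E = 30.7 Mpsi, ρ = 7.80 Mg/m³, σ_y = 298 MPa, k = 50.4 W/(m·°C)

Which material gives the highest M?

silicon carbide

Screen on constraints: σ_y ≥ 175 MPa; k ≥ 7.64 W/(m·K). Survivors: molybdenum, silicon carbide, nickel superalloy, low-carbon steel.
Putting every candidate on a common basis:
  molybdenum: E = 323.2 GPa, ρ = 10200 kg/m³
  silicon carbide: E = 437.1 GPa, ρ = 3108 kg/m³
  nickel superalloy: E = 216.0 GPa, ρ = 8340 kg/m³
  low-carbon steel: E = 211.7 GPa, ρ = 7800 kg/m³
  silicon carbide: M = 6.73×10⁻³
  low-carbon steel: M = 1.87×10⁻³
  molybdenum: M = 1.76×10⁻³
  nickel superalloy: M = 1.76×10⁻³
Silicon carbide ranks first.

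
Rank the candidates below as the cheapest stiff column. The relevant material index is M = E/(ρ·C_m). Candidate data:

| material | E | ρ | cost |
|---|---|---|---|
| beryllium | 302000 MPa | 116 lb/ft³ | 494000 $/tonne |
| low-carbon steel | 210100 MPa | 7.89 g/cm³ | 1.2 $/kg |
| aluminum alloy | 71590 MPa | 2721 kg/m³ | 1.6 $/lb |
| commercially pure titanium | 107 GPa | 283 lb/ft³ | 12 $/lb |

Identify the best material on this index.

low-carbon steel

Convert each candidate to consistent units, then evaluate M:
  beryllium: E = 302.0 GPa, ρ = 1858 kg/m³, cost = 494.0 $/kg
  low-carbon steel: E = 210.1 GPa, ρ = 7890 kg/m³, cost = 1.200 $/kg
  aluminum alloy: E = 71.59 GPa, ρ = 2721 kg/m³, cost = 3.527 $/kg
  commercially pure titanium: E = 107.0 GPa, ρ = 4533 kg/m³, cost = 26.46 $/kg
  low-carbon steel: M = 22.2 MN·m per $
  aluminum alloy: M = 7.46 MN·m per $
  commercially pure titanium: M = 0.892 MN·m per $
  beryllium: M = 0.329 MN·m per $
Highest index: low-carbon steel.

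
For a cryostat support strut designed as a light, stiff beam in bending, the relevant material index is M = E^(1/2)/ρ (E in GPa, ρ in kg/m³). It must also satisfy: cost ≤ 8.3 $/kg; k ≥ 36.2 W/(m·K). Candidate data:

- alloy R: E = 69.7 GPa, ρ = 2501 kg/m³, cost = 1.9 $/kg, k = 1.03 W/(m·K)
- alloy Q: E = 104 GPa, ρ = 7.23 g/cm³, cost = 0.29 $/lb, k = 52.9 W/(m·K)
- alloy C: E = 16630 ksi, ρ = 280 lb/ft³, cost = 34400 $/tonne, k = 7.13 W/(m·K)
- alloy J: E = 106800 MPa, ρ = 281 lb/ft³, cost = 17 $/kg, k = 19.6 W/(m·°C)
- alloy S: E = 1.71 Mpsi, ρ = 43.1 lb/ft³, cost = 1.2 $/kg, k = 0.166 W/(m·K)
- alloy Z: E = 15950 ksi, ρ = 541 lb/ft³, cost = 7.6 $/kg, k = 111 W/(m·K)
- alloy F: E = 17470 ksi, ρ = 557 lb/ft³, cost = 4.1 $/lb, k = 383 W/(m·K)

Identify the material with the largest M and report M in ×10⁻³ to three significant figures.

Screen on constraints: cost ≤ 8.3 $/kg; k ≥ 36.2 W/(m·K). Survivors: alloy Q, alloy Z.
In SI units:
  alloy Q: E = 104.0 GPa, ρ = 7230 kg/m³
  alloy Z: E = 110.0 GPa, ρ = 8666 kg/m³
  alloy Q: M = 1.41×10⁻³
  alloy Z: M = 1.21×10⁻³
The maximum is for alloy Q.

alloy Q, M = 1.41×10⁻³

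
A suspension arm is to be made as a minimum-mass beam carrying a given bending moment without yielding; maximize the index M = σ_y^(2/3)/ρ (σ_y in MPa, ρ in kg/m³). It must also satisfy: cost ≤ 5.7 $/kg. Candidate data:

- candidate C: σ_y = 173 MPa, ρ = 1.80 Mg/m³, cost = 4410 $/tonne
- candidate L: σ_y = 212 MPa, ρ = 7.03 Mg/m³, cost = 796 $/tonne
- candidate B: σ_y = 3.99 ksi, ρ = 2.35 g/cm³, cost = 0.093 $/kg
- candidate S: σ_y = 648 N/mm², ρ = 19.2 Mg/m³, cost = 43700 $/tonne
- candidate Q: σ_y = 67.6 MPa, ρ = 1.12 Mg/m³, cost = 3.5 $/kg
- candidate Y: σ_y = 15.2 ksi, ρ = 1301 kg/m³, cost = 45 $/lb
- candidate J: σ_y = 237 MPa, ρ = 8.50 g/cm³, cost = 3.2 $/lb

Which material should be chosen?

candidate C

Screen on constraints: cost ≤ 5.7 $/kg. Survivors: candidate C, candidate L, candidate B, candidate Q.
Putting every candidate on a common basis:
  candidate C: σ_y = 173.0 MPa, ρ = 1800 kg/m³
  candidate L: σ_y = 212.0 MPa, ρ = 7030 kg/m³
  candidate B: σ_y = 27.51 MPa, ρ = 2350 kg/m³
  candidate Q: σ_y = 67.60 MPa, ρ = 1120 kg/m³
  candidate C: M = 17.2×10⁻³
  candidate Q: M = 14.8×10⁻³
  candidate L: M = 5.06×10⁻³
  candidate B: M = 3.88×10⁻³
Highest index: candidate C.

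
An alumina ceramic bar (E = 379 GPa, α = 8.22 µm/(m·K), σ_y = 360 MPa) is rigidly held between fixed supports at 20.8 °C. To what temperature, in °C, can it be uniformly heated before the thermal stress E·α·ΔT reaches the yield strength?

E·α·ΔT = 360.0 MPa ⇒ ΔT = 360.0 / (379.0×10³ × 8.22×10⁻⁶) = 115.6 K.
T = 20.8 + 115.6 = 136.4 °C.

136 °C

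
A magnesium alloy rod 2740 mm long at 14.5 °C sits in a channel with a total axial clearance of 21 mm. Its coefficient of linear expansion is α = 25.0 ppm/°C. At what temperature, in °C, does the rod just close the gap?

321 °C

α·L₀·ΔT = 21.0 mm ⇒ ΔT = 21.0 / (25.0×10⁻⁶ × 2740.0) = 306.6 K.
T = 14.5 + 306.6 = 321.1 °C.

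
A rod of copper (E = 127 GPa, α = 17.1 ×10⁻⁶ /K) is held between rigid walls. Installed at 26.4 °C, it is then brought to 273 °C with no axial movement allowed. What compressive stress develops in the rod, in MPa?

536 MPa

ΔT = 246.6 K. Constrained thermal stress σ = E·α·ΔT = 127.0×10³ MPa × 17.1×10⁻⁶ × 246.6 = 536 MPa (compressive).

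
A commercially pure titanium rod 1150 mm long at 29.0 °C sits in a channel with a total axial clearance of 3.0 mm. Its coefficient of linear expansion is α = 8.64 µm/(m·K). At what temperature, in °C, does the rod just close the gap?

α·L₀·ΔT = 3.0 mm ⇒ ΔT = 3.0 / (8.64×10⁻⁶ × 1150.0) = 301.9 K.
T = 29.0 + 301.9 = 330.9 °C.

331 °C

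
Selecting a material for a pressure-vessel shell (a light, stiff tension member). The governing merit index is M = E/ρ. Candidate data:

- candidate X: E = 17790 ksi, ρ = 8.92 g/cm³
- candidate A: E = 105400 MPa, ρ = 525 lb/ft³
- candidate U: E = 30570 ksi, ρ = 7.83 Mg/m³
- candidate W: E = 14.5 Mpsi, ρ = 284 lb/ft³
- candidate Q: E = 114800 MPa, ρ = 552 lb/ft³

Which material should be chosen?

candidate U

In SI units:
  candidate X: E = 122.7 GPa, ρ = 8920 kg/m³
  candidate A: E = 105.4 GPa, ρ = 8410 kg/m³
  candidate U: E = 210.8 GPa, ρ = 7830 kg/m³
  candidate W: E = 99.97 GPa, ρ = 4549 kg/m³
  candidate Q: E = 114.8 GPa, ρ = 8842 kg/m³
  candidate U: M = 26.9 MN·m/kg
  candidate W: M = 22.0 MN·m/kg
  candidate X: M = 13.8 MN·m/kg
  candidate Q: M = 13.0 MN·m/kg
  candidate A: M = 12.5 MN·m/kg
Highest index: candidate U.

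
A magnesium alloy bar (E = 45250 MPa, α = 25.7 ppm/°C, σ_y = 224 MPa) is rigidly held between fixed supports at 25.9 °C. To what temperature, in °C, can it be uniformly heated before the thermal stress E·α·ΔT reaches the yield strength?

219 °C

E = 45250 MPa = 45.25 GPa.
E·α·ΔT = 224.0 MPa ⇒ ΔT = 224.0 / (45.25×10³ × 25.7×10⁻⁶) = 192.6 K.
T = 25.9 + 192.6 = 218.5 °C.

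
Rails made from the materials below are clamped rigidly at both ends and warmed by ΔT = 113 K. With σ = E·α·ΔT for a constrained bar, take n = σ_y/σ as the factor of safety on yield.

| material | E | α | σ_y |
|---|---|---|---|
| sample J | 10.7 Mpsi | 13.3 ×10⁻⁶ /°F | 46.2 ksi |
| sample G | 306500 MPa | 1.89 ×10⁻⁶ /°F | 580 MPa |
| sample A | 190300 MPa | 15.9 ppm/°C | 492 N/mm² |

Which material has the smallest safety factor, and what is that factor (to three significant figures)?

In consistent units (E in GPa, α in ×10⁻⁶/K, σ_y in MPa):
  sample J: E = 73.77, α = 23.9, σ_y = 318.5 → σ = 200 MPa, n = 1.60
  sample G: E = 306.5, α = 3.40, σ_y = 580.0 → σ = 118 MPa, n = 4.92
  sample A: E = 190.3, α = 15.9, σ_y = 492.0 → σ = 342 MPa, n = 1.44
Sample A has the lowest safety factor, n = 1.44.

sample A, n = 1.44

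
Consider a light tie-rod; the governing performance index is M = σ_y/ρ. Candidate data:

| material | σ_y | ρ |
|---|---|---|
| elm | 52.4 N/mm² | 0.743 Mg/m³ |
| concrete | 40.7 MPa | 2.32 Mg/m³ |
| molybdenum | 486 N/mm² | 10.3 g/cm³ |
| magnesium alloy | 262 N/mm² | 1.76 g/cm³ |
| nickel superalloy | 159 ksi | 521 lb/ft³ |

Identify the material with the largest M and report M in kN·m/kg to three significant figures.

magnesium alloy, M = 149 kN·m/kg

Putting every candidate on a common basis:
  elm: σ_y = 52.40 MPa, ρ = 743.0 kg/m³
  concrete: σ_y = 40.70 MPa, ρ = 2320 kg/m³
  molybdenum: σ_y = 486.0 MPa, ρ = 10300 kg/m³
  magnesium alloy: σ_y = 262.0 MPa, ρ = 1760 kg/m³
  nickel superalloy: σ_y = 1096 MPa, ρ = 8346 kg/m³
  magnesium alloy: M = 149 kN·m/kg
  nickel superalloy: M = 131 kN·m/kg
  elm: M = 70.5 kN·m/kg
  molybdenum: M = 47.2 kN·m/kg
  concrete: M = 17.5 kN·m/kg
Magnesium alloy has the largest M.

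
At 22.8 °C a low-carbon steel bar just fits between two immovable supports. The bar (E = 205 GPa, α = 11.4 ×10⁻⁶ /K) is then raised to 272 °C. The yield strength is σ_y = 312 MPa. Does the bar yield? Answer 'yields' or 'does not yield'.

ΔT = 249.2 K. Constrained thermal stress σ = E·α·ΔT = 205.0×10³ MPa × 11.4×10⁻⁶ × 249.2 = 582 MPa (compressive).
Compare to σ_y = 312 MPa: σ ≥ σ_y, so it yields.

yields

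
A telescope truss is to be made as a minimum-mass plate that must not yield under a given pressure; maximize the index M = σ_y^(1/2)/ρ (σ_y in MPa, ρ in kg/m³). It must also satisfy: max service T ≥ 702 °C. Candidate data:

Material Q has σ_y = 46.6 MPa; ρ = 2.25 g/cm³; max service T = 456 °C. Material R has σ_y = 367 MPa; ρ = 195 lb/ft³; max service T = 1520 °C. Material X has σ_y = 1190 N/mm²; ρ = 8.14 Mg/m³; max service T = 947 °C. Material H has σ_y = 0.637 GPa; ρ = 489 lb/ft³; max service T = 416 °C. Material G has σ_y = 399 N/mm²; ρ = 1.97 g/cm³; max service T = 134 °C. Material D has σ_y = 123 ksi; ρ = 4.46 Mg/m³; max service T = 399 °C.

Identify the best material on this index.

Screen on constraints: max service T ≥ 702 °C. Survivors: material R, material X.
In SI units:
  material R: σ_y = 367.0 MPa, ρ = 3124 kg/m³
  material X: σ_y = 1190 MPa, ρ = 8140 kg/m³
  material R: M = 6.13×10⁻³
  material X: M = 4.24×10⁻³
Highest index: material R.

material R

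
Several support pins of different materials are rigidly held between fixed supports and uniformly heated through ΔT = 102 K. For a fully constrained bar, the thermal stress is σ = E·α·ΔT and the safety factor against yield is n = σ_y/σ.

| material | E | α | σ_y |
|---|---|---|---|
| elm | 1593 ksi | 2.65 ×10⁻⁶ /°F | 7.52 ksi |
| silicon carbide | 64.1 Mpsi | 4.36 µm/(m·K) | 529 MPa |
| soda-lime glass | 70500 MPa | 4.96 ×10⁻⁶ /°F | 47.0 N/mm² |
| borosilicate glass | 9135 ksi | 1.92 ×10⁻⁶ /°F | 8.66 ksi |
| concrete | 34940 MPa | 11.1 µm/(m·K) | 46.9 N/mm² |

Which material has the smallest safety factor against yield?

soda-lime glass

With everything in SI (GPa, ×10⁻⁶/K, MPa):
  elm: E = 10.98, α = 4.77, σ_y = 51.85 → σ = 5.34 MPa, n = 9.70
  silicon carbide: E = 442.0, α = 4.36, σ_y = 529.0 → σ = 197 MPa, n = 2.69
  soda-lime glass: E = 70.50, α = 8.93, σ_y = 47.00 → σ = 64.2 MPa, n = 0.732
  borosilicate glass: E = 62.98, α = 3.46, σ_y = 59.71 → σ = 22.2 MPa, n = 2.69
  concrete: E = 34.94, α = 11.1, σ_y = 46.90 → σ = 39.6 MPa, n = 1.19
Soda-lime glass has the lowest safety factor, n = 0.732.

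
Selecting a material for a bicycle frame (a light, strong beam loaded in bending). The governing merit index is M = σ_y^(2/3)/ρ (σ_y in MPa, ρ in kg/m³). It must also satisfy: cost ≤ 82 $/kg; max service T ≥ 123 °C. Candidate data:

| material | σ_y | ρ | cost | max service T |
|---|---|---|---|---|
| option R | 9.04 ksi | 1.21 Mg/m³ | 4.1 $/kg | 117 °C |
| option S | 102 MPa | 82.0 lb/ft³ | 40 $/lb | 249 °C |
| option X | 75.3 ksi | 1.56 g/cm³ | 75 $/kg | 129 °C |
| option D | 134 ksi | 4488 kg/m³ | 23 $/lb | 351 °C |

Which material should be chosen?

Screen on constraints: cost ≤ 82 $/kg; max service T ≥ 123 °C. Survivors: option X, option D.
After converting to SI:
  option X: σ_y = 519.2 MPa, ρ = 1560 kg/m³
  option D: σ_y = 923.9 MPa, ρ = 4488 kg/m³
  option X: M = 41.4×10⁻³
  option D: M = 21.1×10⁻³
Option X has the largest M.

option X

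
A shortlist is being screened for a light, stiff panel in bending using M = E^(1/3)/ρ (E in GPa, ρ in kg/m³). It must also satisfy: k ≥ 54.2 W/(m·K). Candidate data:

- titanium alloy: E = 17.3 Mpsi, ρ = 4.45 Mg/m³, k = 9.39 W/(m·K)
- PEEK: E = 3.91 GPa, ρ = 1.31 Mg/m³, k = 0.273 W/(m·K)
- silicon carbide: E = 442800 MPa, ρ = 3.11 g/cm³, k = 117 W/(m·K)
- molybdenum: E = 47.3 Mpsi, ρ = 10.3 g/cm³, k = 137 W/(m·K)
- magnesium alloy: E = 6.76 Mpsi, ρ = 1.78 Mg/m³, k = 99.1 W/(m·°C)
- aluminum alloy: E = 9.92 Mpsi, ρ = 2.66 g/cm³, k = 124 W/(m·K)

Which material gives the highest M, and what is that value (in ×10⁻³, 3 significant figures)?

Screen on constraints: k ≥ 54.2 W/(m·K). Survivors: silicon carbide, molybdenum, magnesium alloy, aluminum alloy.
After converting to SI:
  silicon carbide: E = 442.8 GPa, ρ = 3110 kg/m³
  molybdenum: E = 326.1 GPa, ρ = 10300 kg/m³
  magnesium alloy: E = 46.61 GPa, ρ = 1780 kg/m³
  aluminum alloy: E = 68.40 GPa, ρ = 2660 kg/m³
  silicon carbide: M = 2.45×10⁻³
  magnesium alloy: M = 2.02×10⁻³
  aluminum alloy: M = 1.54×10⁻³
  molybdenum: M = 0.668×10⁻³
The maximum is for silicon carbide.

silicon carbide, M = 2.45×10⁻³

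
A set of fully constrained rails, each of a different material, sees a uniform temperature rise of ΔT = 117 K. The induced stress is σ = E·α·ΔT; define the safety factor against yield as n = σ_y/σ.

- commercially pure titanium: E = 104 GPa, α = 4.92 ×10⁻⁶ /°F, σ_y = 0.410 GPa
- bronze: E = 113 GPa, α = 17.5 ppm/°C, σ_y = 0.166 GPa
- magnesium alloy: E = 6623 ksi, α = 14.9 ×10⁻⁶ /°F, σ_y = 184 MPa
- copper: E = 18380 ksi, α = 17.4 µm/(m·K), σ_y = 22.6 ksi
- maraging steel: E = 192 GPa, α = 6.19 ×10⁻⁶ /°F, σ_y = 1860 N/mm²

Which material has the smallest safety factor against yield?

In consistent units (E in GPa, α in ×10⁻⁶/K, σ_y in MPa):
  commercially pure titanium: E = 104.0, α = 8.86, σ_y = 410.0 → σ = 108 MPa, n = 3.80
  bronze: E = 113.0, α = 17.5, σ_y = 166.0 → σ = 231 MPa, n = 0.717
  magnesium alloy: E = 45.66, α = 26.8, σ_y = 184.0 → σ = 143 MPa, n = 1.28
  copper: E = 126.7, α = 17.4, σ_y = 155.8 → σ = 258 MPa, n = 0.604
  maraging steel: E = 192.0, α = 11.1, σ_y = 1860 → σ = 250 MPa, n = 7.43
Copper has the lowest safety factor, n = 0.604.

copper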